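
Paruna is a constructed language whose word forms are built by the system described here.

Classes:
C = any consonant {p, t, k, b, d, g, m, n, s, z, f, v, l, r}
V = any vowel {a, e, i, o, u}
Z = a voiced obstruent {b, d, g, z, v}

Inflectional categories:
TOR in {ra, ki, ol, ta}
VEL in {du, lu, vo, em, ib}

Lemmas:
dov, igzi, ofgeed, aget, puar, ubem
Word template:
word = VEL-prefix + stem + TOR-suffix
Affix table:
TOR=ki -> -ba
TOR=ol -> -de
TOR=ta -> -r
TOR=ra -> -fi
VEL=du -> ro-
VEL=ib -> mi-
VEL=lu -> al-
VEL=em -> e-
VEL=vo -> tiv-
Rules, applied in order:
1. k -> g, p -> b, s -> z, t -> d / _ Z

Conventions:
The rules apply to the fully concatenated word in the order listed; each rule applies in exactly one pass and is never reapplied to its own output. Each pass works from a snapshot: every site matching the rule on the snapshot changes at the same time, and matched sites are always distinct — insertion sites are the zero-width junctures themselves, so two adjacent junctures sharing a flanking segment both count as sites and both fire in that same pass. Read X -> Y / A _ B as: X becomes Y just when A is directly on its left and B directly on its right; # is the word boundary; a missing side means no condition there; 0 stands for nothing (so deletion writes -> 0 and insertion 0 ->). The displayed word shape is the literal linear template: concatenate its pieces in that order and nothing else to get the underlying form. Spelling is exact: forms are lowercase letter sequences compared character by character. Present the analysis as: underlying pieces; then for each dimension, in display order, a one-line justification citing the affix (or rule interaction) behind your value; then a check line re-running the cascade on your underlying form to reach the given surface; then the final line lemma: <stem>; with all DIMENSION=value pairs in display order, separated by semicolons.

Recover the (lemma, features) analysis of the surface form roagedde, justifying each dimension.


underlying: ro-aget-de
TOR=ol - signalled by the affix -de
VEL=du - signalled by the affix ro-
check: roagetde -> roagedde
lemma: aget; TOR=ol; VEL=du


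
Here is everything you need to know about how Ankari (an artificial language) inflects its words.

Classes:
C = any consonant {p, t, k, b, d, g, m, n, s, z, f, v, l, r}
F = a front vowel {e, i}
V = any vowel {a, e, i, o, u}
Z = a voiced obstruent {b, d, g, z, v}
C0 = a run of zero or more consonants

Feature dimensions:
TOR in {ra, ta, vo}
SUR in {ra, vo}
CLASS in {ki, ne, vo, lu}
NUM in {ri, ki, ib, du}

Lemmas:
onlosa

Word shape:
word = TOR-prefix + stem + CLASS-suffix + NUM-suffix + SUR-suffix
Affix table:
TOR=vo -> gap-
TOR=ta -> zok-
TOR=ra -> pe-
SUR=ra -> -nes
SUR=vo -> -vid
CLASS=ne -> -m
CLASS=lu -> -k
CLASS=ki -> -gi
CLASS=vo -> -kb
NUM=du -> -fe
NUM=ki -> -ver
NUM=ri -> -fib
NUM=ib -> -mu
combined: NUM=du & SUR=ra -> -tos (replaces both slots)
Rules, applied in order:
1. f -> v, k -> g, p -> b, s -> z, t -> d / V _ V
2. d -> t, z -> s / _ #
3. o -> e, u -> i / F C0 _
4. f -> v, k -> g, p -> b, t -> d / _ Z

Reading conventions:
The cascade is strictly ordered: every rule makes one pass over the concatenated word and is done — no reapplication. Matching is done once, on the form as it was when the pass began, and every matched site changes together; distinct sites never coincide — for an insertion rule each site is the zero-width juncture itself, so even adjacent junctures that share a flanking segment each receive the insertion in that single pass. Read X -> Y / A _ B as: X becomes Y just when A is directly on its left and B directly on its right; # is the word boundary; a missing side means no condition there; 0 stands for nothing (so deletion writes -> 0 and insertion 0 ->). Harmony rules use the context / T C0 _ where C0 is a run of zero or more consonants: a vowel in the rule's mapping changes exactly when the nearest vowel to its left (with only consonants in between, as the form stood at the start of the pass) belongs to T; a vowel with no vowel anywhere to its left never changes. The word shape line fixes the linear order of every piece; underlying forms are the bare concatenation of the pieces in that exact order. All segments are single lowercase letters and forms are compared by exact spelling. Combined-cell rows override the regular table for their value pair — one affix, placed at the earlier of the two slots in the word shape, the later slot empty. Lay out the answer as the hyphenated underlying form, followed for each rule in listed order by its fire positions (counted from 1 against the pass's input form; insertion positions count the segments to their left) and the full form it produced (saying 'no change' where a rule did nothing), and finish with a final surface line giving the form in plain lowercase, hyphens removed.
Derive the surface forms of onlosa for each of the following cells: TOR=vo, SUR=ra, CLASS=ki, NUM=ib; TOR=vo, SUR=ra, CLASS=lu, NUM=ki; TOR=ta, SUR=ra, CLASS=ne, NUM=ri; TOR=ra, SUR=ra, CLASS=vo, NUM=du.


cell TOR=vo, SUR=ra, CLASS=ki, NUM=ib:
underlying: gap-onlosa-gi-mu-nes
1. f -> v, k -> g, p -> b, s -> z, t -> d / V _ V: fires at position(s) 3, 8: gabonlozagimunes
2. d -> t, z -> s / _ #: no change
3. o -> e, u -> i / F C0 _: fires at position(s) 13: gabonlozagimines
4. f -> v, k -> g, p -> b, t -> d / _ Z: no change
surface: gabonlozagimines

cell TOR=vo, SUR=ra, CLASS=lu, NUM=ki:
underlying: gap-onlosa-k-ver-nes
1. f -> v, k -> g, p -> b, s -> z, t -> d / V _ V: fires at position(s) 3, 8: gabonlozakvernes
2. d -> t, z -> s / _ #: no change
3. o -> e, u -> i / F C0 _: no change
4. f -> v, k -> g, p -> b, t -> d / _ Z: fires at position(s) 10: gabonlozagvernes
surface: gabonlozagvernes

cell TOR=ta, SUR=ra, CLASS=ne, NUM=ri:
underlying: zok-onlosa-m-fib-nes
1. f -> v, k -> g, p -> b, s -> z, t -> d / V _ V: fires at position(s) 3, 8: zogonlozamfibnes
2. d -> t, z -> s / _ #: no change
3. o -> e, u -> i / F C0 _: no change
4. f -> v, k -> g, p -> b, t -> d / _ Z: no change
surface: zogonlozamfibnes

cell TOR=ra, SUR=ra, CLASS=vo, NUM=du:
underlying: pe-onlosa-kb-tos
1. f -> v, k -> g, p -> b, s -> z, t -> d / V _ V: fires at position(s) 7: peonlozakbtos
2. d -> t, z -> s / _ #: no change
3. o -> e, u -> i / F C0 _: fires at position(s) 3: peenlozakbtos
4. f -> v, k -> g, p -> b, t -> d / _ Z: fires at position(s) 9: peenlozagbtos
surface: peenlozagbtos


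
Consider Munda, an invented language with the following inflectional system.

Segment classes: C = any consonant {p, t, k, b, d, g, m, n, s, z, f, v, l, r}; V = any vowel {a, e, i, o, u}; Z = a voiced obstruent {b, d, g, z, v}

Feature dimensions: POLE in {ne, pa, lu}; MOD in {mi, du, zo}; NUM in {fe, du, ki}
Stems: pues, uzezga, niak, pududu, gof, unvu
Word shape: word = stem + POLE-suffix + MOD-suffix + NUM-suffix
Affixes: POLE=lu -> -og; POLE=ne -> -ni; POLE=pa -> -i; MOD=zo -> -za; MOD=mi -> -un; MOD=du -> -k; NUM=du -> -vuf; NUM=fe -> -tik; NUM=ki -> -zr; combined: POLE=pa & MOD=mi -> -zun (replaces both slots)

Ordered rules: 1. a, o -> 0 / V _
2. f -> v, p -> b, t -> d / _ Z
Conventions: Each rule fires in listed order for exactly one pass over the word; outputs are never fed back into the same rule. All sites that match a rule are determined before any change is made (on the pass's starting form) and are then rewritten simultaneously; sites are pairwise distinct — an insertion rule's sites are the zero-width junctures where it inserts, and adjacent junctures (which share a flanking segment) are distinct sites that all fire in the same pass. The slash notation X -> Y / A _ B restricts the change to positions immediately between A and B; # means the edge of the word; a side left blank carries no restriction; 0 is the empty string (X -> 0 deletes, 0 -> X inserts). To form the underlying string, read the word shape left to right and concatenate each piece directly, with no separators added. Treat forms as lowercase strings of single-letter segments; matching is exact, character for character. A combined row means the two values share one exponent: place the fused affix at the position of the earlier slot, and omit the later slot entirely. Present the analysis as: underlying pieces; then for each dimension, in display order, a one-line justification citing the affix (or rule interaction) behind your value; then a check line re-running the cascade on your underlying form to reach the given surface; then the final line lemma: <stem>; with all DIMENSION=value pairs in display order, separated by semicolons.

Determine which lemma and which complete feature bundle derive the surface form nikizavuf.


underlying: niak-i-za-vuf
POLE=pa - signalled by the affix -i
MOD=zo - signalled by the affix -za
NUM=du - signalled by the affix -vuf
check: niakizavuf -> nikizavuf -> nikizavuf
lemma: niak; POLE=pa; MOD=zo; NUM=du


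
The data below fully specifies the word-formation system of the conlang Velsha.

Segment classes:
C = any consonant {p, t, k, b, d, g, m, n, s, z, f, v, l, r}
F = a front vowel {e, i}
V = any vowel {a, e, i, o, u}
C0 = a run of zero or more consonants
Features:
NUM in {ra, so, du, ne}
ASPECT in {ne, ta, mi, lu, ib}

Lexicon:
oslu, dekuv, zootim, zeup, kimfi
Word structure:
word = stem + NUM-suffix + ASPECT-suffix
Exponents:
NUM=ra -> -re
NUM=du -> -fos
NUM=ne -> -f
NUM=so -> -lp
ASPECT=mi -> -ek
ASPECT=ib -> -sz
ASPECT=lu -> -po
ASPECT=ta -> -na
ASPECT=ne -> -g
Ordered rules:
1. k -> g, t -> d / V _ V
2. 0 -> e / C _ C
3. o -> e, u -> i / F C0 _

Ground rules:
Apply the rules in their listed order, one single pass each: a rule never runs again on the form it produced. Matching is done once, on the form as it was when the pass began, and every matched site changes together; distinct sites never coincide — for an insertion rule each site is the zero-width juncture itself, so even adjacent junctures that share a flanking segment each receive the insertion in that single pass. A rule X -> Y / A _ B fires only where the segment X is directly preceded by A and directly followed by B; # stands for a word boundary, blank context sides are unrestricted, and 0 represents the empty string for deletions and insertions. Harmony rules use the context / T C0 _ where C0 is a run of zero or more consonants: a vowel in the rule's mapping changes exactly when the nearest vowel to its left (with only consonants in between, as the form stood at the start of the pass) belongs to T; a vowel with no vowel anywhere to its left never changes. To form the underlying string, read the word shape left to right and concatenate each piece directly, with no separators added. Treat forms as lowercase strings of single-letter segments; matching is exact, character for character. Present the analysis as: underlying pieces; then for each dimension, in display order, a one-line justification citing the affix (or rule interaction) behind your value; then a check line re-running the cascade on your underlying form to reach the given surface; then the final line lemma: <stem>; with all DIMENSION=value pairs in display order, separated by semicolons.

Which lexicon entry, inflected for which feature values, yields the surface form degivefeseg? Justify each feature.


underlying: dekuv-fos-g
NUM=du - signalled by the affix -fos
ASPECT=ne - signalled by the affix -g
check: dekuvfosg -> deguvfosg -> deguvefoseg -> degivefeseg
lemma: dekuv; NUM=du; ASPECT=ne


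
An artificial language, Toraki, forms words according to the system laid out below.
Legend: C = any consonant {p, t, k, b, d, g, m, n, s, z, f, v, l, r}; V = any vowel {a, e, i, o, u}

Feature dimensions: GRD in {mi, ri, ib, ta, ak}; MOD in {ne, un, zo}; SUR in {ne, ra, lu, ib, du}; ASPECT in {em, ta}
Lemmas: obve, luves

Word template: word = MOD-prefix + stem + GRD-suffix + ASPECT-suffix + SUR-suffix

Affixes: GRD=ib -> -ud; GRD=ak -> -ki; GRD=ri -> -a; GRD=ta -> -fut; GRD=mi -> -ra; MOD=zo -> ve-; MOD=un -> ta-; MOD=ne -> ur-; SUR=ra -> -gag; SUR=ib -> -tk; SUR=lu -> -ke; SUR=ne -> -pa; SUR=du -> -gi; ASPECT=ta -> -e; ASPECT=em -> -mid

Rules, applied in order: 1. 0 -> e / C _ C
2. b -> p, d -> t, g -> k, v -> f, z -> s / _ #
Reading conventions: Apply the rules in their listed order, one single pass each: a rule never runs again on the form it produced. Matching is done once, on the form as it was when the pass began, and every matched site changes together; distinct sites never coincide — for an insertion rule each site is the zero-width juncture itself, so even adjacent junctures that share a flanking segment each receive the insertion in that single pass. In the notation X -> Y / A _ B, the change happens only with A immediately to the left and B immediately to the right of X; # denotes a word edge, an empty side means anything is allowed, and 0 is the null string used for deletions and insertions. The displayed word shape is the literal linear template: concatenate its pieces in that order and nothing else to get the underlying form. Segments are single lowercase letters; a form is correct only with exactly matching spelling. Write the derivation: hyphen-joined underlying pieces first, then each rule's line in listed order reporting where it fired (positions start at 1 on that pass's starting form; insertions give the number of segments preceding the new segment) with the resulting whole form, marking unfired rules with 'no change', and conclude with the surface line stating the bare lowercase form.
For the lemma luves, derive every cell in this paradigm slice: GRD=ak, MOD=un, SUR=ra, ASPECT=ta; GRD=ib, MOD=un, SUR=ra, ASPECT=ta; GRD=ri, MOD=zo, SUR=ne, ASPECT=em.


cell GRD=ak, MOD=un, SUR=ra, ASPECT=ta:
underlying: ta-luves-ki-e-gag
1. 0 -> e / C _ C: inserts after position(s) 7: taluvesekiegag
2. b -> p, d -> t, g -> k, v -> f, z -> s / _ #: fires at position(s) 14: taluvesekiegak
surface: taluvesekiegak

cell GRD=ib, MOD=un, SUR=ra, ASPECT=ta:
underlying: ta-luves-ud-e-gag
1. 0 -> e / C _ C: no change
2. b -> p, d -> t, g -> k, v -> f, z -> s / _ #: fires at position(s) 13: taluvesudegak
surface: taluvesudegak

cell GRD=ri, MOD=zo, SUR=ne, ASPECT=em:
underlying: ve-luves-a-mid-pa
1. 0 -> e / C _ C: inserts after position(s) 11: veluvesamidepa
2. b -> p, d -> t, g -> k, v -> f, z -> s / _ #: no change
surface: veluvesamidepa


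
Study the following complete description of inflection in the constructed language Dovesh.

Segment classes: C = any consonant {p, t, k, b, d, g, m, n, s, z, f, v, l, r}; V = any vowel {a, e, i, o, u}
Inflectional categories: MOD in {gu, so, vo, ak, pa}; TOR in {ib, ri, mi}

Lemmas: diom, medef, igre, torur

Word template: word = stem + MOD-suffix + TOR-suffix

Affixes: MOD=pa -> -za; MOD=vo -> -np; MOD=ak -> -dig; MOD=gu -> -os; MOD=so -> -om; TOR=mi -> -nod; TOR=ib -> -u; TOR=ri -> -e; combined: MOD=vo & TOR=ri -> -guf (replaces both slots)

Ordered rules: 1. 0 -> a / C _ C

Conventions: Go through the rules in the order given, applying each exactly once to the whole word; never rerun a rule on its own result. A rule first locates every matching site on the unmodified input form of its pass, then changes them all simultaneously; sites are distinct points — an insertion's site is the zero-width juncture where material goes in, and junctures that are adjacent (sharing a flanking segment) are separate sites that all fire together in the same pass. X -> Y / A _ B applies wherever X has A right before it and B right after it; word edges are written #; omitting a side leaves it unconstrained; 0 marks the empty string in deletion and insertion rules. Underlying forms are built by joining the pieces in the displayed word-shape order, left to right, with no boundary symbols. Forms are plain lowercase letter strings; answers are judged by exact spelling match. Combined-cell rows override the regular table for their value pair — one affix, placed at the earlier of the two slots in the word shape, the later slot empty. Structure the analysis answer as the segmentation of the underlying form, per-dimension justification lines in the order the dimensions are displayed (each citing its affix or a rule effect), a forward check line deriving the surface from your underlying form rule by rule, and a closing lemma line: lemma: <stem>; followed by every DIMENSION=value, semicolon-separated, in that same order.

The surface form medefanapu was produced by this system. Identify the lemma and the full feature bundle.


underlying: medef-np-u
MOD=vo - signalled by the affix -np
TOR=ib - signalled by the affix -u
check: medefnpu -> medefanapu
lemma: medef; MOD=vo; TOR=ib


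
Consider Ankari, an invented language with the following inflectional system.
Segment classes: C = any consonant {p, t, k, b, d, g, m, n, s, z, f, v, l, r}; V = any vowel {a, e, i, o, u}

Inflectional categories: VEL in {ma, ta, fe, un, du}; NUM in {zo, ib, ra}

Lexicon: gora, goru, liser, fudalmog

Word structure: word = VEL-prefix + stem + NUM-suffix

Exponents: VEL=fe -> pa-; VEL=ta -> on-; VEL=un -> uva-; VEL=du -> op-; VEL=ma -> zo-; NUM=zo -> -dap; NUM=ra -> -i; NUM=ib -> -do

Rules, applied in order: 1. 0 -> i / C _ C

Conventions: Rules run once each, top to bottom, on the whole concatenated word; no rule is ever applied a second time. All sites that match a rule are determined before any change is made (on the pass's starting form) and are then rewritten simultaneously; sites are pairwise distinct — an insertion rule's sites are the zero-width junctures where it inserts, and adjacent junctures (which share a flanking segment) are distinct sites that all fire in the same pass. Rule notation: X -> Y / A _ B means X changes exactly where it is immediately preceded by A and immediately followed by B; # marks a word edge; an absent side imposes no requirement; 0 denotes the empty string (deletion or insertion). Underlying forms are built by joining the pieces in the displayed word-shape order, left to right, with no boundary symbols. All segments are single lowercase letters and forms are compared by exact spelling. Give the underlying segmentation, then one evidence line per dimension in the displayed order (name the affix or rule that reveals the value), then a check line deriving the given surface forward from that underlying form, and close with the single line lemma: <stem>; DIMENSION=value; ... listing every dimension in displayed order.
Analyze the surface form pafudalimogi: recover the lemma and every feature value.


underlying: pa-fudalmog-i
VEL=fe - signalled by the affix pa-
NUM=ra - signalled by the affix -i
check: pafudalmogi -> pafudalimogi
lemma: fudalmog; VEL=fe; NUM=ra


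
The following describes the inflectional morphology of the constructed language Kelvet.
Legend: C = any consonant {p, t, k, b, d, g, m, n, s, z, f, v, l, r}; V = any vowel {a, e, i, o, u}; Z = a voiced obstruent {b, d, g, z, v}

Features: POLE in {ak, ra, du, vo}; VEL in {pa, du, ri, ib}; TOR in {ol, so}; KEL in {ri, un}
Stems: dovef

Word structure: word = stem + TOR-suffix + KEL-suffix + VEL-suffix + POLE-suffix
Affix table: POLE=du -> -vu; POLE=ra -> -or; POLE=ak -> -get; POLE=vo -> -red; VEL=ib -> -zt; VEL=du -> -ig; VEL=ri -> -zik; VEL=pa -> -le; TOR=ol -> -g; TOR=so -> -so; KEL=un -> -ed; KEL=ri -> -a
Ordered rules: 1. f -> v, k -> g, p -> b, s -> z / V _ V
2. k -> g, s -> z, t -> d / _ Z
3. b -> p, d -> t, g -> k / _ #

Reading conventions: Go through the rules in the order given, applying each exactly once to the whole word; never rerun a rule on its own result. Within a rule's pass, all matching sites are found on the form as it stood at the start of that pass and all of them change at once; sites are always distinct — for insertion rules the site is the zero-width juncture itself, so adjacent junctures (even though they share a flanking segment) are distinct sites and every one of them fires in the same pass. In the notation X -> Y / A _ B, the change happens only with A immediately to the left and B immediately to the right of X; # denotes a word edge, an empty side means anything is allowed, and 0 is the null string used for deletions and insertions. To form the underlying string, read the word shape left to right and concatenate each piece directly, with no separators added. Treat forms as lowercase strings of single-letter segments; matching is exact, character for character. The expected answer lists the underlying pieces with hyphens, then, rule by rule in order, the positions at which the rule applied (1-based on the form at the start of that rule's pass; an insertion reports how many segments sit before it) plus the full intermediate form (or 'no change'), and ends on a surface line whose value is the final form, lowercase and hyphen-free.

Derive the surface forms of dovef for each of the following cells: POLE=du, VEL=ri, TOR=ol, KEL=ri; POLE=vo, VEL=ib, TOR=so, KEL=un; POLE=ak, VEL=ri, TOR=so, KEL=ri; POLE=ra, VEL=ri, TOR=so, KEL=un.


cell POLE=du, VEL=ri, TOR=ol, KEL=ri:
underlying: dovef-g-a-zik-vu
1. f -> v, k -> g, p -> b, s -> z / V _ V: no change
2. k -> g, s -> z, t -> d / _ Z: fires at position(s) 10: dovefgazigvu
3. b -> p, d -> t, g -> k / _ #: no change
surface: dovefgazigvu

cell POLE=vo, VEL=ib, TOR=so, KEL=un:
underlying: dovef-so-ed-zt-red
1. f -> v, k -> g, p -> b, s -> z / V _ V: no change
2. k -> g, s -> z, t -> d / _ Z: no change
3. b -> p, d -> t, g -> k / _ #: fires at position(s) 14: dovefsoedztret
surface: dovefsoedztret

cell POLE=ak, VEL=ri, TOR=so, KEL=ri:
underlying: dovef-so-a-zik-get
1. f -> v, k -> g, p -> b, s -> z / V _ V: no change
2. k -> g, s -> z, t -> d / _ Z: fires at position(s) 11: dovefsoazigget
3. b -> p, d -> t, g -> k / _ #: no change
surface: dovefsoazigget

cell POLE=ra, VEL=ri, TOR=so, KEL=un:
underlying: dovef-so-ed-zik-or
1. f -> v, k -> g, p -> b, s -> z / V _ V: fires at position(s) 12: dovefsoedzigor
2. k -> g, s -> z, t -> d / _ Z: no change
3. b -> p, d -> t, g -> k / _ #: no change
surface: dovefsoedzigor


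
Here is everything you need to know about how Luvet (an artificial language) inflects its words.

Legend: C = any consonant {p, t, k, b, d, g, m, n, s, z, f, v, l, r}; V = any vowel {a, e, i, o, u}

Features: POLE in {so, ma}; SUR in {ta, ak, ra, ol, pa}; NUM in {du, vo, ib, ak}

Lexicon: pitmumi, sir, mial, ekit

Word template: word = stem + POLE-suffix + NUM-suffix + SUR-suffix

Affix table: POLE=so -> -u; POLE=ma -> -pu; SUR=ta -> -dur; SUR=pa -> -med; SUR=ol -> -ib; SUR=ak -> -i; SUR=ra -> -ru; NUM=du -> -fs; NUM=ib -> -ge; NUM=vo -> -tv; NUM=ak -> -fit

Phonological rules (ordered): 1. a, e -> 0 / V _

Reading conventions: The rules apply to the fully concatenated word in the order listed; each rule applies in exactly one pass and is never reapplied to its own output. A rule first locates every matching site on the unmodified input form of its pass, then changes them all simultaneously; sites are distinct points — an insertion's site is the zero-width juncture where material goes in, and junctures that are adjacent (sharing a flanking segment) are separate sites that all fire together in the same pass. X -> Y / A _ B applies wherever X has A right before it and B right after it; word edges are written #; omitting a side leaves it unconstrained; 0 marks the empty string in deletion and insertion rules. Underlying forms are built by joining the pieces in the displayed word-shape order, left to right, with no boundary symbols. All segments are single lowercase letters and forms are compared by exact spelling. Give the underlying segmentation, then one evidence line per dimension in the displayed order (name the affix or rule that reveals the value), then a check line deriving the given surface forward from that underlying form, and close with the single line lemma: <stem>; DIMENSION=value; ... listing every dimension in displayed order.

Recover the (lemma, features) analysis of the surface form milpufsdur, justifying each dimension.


underlying: mial-pu-fs-dur
POLE=ma - signalled by the affix -pu
SUR=ta - signalled by the affix -dur
NUM=du - signalled by the affix -fs
check: mialpufsdur -> milpufsdur
lemma: mial; POLE=ma; SUR=ta; NUM=du


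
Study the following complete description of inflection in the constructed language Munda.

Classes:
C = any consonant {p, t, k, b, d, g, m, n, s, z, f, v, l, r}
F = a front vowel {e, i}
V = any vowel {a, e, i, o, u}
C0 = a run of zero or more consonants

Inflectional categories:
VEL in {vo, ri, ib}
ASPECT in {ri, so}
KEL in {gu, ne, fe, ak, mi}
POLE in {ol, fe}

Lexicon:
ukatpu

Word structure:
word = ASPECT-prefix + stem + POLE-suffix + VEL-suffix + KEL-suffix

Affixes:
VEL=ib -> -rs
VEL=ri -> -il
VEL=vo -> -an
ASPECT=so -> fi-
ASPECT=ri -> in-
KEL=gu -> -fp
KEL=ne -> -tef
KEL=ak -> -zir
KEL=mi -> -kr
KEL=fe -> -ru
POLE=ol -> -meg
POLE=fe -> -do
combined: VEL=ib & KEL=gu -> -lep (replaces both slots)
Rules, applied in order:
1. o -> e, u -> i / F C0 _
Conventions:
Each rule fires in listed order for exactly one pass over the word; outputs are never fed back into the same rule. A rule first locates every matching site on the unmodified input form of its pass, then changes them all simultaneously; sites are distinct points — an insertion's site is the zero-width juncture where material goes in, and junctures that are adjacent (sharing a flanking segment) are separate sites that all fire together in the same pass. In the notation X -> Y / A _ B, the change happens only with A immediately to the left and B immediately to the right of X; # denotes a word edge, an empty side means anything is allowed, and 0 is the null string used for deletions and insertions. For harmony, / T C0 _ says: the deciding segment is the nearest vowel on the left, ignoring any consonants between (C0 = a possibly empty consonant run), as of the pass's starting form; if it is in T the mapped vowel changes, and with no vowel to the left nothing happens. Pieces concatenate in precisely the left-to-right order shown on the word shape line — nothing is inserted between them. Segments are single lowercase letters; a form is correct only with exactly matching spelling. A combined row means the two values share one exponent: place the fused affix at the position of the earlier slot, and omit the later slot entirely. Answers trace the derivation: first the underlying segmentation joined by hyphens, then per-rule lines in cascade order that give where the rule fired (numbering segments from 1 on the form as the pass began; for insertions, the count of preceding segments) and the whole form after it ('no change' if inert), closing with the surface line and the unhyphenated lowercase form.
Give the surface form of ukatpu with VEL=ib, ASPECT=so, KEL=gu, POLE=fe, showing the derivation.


underlying: fi-ukatpu-do-lep
1. o -> e, u -> i / F C0 _: fires at position(s) 3: fiikatpudolep
surface: fiikatpudolep


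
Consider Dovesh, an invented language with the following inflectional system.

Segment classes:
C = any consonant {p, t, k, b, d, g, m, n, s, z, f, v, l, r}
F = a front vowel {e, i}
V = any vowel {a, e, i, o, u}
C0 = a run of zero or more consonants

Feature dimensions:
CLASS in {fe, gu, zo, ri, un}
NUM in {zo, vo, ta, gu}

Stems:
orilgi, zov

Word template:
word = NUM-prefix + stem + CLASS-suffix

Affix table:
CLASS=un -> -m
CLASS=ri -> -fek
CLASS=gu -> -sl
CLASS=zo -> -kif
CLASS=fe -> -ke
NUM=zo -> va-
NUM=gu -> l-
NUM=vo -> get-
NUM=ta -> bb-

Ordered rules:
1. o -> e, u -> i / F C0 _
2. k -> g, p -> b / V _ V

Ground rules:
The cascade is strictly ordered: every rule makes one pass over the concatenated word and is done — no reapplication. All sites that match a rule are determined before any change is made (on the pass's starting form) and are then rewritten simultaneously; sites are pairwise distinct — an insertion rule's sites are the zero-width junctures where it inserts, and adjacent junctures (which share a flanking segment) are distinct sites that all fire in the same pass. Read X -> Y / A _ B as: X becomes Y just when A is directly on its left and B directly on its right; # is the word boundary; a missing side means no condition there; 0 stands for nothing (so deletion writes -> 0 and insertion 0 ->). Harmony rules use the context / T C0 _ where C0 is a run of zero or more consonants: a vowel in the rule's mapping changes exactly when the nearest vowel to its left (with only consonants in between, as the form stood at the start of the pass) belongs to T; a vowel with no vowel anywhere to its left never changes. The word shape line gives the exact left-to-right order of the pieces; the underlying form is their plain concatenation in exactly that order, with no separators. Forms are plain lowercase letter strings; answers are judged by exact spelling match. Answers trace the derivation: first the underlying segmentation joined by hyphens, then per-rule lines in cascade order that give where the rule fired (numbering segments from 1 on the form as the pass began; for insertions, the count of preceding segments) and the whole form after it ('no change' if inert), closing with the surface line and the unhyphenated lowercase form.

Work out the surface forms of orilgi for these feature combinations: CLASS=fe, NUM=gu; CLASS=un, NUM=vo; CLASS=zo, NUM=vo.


cell CLASS=fe, NUM=gu:
underlying: l-orilgi-ke
1. o -> e, u -> i / F C0 _: no change
2. k -> g, p -> b / V _ V: fires at position(s) 8: lorilgige
surface: lorilgige

cell CLASS=un, NUM=vo:
underlying: get-orilgi-m
1. o -> e, u -> i / F C0 _: fires at position(s) 4: geterilgim
2. k -> g, p -> b / V _ V: no change
surface: geterilgim

cell CLASS=zo, NUM=vo:
underlying: get-orilgi-kif
1. o -> e, u -> i / F C0 _: fires at position(s) 4: geterilgikif
2. k -> g, p -> b / V _ V: fires at position(s) 10: geterilgigif
surface: geterilgigif


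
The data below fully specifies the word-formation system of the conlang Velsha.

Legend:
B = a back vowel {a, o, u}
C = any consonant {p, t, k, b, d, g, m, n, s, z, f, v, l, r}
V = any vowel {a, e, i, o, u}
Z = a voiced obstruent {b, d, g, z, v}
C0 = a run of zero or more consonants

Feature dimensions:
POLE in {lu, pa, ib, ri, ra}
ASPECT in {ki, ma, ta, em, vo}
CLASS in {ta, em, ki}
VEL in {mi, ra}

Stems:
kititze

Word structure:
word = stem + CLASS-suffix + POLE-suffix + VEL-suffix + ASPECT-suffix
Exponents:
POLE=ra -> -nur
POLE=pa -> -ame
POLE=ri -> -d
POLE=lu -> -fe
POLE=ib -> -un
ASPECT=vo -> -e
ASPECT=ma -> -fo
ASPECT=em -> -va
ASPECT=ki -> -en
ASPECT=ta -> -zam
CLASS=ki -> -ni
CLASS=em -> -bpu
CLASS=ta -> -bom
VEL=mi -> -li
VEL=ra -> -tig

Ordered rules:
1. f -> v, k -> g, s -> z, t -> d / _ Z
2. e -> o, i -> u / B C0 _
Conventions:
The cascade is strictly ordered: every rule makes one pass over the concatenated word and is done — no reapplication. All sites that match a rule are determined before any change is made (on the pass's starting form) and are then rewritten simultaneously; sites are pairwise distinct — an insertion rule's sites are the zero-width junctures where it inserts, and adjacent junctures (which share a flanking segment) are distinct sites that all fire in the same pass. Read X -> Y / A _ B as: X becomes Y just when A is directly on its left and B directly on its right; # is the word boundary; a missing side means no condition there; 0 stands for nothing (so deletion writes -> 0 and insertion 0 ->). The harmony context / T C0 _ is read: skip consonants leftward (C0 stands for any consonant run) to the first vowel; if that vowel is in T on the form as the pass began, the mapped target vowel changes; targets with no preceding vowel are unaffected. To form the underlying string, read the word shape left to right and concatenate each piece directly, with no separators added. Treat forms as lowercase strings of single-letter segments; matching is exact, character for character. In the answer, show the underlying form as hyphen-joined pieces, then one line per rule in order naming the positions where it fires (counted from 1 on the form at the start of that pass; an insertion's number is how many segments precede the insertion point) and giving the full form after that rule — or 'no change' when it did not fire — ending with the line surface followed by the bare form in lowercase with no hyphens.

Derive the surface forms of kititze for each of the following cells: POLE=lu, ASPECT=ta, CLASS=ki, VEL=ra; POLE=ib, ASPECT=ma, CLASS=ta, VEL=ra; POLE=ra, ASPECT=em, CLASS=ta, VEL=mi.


cell POLE=lu, ASPECT=ta, CLASS=ki, VEL=ra:
underlying: kititze-ni-fe-tig-zam
1. f -> v, k -> g, s -> z, t -> d / _ Z: fires at position(s) 5: kitidzenifetigzam
2. e -> o, i -> u / B C0 _: no change
surface: kitidzenifetigzam

cell POLE=ib, ASPECT=ma, CLASS=ta, VEL=ra:
underlying: kititze-bom-un-tig-fo
1. f -> v, k -> g, s -> z, t -> d / _ Z: fires at position(s) 5: kitidzebomuntigfo
2. e -> o, i -> u / B C0 _: fires at position(s) 14: kitidzebomuntugfo
surface: kitidzebomuntugfo

cell POLE=ra, ASPECT=em, CLASS=ta, VEL=mi:
underlying: kititze-bom-nur-li-va
1. f -> v, k -> g, s -> z, t -> d / _ Z: fires at position(s) 5: kitidzebomnurliva
2. e -> o, i -> u / B C0 _: fires at position(s) 15: kitidzebomnurluva
surface: kitidzebomnurluva


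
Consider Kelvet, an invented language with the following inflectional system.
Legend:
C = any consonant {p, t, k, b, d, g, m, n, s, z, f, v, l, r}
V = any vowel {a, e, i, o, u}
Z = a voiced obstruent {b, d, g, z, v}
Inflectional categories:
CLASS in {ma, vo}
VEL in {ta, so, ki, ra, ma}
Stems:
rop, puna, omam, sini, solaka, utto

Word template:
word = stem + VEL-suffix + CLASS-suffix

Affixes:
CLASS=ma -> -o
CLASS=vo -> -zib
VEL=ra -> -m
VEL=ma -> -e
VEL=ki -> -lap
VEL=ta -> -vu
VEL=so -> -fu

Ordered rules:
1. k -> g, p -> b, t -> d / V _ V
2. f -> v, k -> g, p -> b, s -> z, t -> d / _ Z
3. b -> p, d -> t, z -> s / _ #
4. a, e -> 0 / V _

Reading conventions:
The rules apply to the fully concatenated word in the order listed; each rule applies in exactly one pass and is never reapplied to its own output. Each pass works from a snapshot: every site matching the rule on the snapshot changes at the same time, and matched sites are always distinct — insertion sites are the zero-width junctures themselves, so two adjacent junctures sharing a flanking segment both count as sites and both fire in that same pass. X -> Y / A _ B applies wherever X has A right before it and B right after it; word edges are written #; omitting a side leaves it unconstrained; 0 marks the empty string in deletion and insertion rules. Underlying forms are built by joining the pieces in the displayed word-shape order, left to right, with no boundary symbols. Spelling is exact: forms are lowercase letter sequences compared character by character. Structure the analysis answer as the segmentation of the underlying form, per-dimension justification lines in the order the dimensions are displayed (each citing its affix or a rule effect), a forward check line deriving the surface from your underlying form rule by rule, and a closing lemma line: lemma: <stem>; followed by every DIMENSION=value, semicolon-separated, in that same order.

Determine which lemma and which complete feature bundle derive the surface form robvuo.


underlying: rop-vu-o
CLASS=ma - signalled by the affix -o
VEL=ta - signalled by the affix -vu
check: ropvuo -> ropvuo -> robvuo -> robvuo -> robvuo
lemma: rop; CLASS=ma; VEL=ta


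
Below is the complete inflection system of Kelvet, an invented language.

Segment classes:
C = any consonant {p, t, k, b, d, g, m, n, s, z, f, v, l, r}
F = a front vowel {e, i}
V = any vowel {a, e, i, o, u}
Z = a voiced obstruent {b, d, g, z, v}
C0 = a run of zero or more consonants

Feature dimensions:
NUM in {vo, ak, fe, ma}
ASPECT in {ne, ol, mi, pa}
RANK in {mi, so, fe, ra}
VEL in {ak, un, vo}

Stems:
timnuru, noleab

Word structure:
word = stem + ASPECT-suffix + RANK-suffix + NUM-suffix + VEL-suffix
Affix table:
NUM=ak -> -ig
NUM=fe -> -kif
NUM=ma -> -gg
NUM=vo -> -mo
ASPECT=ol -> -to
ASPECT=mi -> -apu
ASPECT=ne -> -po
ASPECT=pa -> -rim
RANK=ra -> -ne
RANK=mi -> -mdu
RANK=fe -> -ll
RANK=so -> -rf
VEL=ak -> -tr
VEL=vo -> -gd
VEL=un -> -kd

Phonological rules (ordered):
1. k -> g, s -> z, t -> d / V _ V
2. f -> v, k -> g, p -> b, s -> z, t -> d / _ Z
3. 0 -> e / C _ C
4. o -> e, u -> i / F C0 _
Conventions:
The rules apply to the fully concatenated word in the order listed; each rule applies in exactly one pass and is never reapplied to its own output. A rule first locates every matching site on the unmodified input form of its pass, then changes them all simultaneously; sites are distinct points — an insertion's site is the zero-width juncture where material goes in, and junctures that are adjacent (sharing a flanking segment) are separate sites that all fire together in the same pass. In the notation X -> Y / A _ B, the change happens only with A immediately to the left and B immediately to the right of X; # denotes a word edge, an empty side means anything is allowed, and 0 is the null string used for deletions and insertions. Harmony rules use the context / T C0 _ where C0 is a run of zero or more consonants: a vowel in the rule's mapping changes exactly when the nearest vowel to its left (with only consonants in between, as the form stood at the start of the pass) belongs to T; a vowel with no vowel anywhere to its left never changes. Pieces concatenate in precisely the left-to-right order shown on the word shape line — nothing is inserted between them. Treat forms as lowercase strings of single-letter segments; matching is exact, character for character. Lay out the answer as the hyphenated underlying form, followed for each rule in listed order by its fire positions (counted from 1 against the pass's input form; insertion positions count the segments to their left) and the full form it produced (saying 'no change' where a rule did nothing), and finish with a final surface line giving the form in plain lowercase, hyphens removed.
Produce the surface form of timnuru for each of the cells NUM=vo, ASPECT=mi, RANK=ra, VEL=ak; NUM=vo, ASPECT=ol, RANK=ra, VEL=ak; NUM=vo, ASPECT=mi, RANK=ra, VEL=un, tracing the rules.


cell NUM=vo, ASPECT=mi, RANK=ra, VEL=ak:
underlying: timnuru-apu-ne-mo-tr
1. k -> g, s -> z, t -> d / V _ V: no change
2. f -> v, k -> g, p -> b, s -> z, t -> d / _ Z: no change
3. 0 -> e / C _ C: inserts after position(s) 3, 15: timenuruapunemoter
4. o -> e, u -> i / F C0 _: fires at position(s) 6, 15: timeniruapunemeter
surface: timeniruapunemeter

cell NUM=vo, ASPECT=ol, RANK=ra, VEL=ak:
underlying: timnuru-to-ne-mo-tr
1. k -> g, s -> z, t -> d / V _ V: fires at position(s) 8: timnurudonemotr
2. f -> v, k -> g, p -> b, s -> z, t -> d / _ Z: no change
3. 0 -> e / C _ C: inserts after position(s) 3, 14: timenurudonemoter
4. o -> e, u -> i / F C0 _: fires at position(s) 6, 14: timenirudonemeter
surface: timenirudonemeter

cell NUM=vo, ASPECT=mi, RANK=ra, VEL=un:
underlying: timnuru-apu-ne-mo-kd
1. k -> g, s -> z, t -> d / V _ V: no change
2. f -> v, k -> g, p -> b, s -> z, t -> d / _ Z: fires at position(s) 15: timnuruapunemogd
3. 0 -> e / C _ C: inserts after position(s) 3, 15: timenuruapunemoged
4. o -> e, u -> i / F C0 _: fires at position(s) 6, 15: timeniruapunemeged
surface: timeniruapunemeged


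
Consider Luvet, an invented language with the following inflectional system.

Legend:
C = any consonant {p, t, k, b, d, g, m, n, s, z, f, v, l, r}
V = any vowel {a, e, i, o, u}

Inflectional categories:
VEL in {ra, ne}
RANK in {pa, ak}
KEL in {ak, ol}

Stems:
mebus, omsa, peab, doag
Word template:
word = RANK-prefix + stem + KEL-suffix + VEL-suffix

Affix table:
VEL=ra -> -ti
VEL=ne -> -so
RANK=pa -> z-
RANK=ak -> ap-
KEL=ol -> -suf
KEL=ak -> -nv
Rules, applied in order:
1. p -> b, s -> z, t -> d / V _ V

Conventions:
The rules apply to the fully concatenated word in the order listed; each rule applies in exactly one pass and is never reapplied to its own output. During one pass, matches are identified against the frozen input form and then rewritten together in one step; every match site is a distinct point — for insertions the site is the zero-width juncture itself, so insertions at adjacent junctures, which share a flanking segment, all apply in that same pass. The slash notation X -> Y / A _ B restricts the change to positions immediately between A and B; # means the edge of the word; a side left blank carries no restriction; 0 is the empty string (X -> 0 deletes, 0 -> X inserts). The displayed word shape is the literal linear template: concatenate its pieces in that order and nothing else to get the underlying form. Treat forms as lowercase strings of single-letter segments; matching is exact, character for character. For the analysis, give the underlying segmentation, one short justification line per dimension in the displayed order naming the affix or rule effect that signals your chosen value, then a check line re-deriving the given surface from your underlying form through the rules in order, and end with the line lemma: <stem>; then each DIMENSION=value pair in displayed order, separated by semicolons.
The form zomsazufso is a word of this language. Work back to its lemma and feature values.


underlying: z-omsa-suf-so
VEL=ne - signalled by the affix -so
RANK=pa - signalled by the affix z-
KEL=ol - signalled by the affix -suf
check: zomsasufso -> zomsazufso
lemma: omsa; VEL=ne; RANK=pa; KEL=ol
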